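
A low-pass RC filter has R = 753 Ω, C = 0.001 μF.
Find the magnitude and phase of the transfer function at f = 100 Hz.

Step 1 — Angular frequency: ω = 2π·100 = 628.3 rad/s.
Step 2 — Transfer function: H(jω) = 1/(1 + jωRC).
Step 3 — Denominator: 1 + jωRC = 1 + j·628.3·753·1e-09 = 1 + j0.0004731.
Step 4 — H = 1 - j0.0004731.
Step 5 — Magnitude: |H| = 1 (-0.0 dB); phase: φ = -0.0°.

|H| = 1 (-0.0 dB), φ = -0.0°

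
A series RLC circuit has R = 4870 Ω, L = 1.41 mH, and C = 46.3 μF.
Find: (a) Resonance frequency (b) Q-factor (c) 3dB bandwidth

Step 1 — Resonance: ω₀ = 1/√(LC) = 1/√(0.00141·4.63e-05) = 3914 rad/s.
Step 2 — f₀ = ω₀/(2π) = 622.9 Hz.
Step 3 — Series Q: Q = ω₀L/R = 3914·0.00141/4870 = 0.001133.
Step 4 — Bandwidth: Δω = ω₀/Q = 3.454e+06 rad/s; BW = Δω/(2π) = 5.497e+05 Hz.

(a) f₀ = 622.9 Hz  (b) Q = 0.001133  (c) BW = 5.497e+05 Hz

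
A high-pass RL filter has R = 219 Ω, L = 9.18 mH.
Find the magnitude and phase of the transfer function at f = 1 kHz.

Step 1 — Angular frequency: ω = 2π·1000 = 6283 rad/s.
Step 2 — Transfer function: H(jω) = jωL/(R + jωL).
Step 3 — Numerator jωL = j·57.68; denominator R + jωL = 219 + j57.68.
Step 4 — H = 0.06487 + j0.2463.
Step 5 — Magnitude: |H| = 0.2547 (-11.9 dB); phase: φ = 75.2°.

|H| = 0.2547 (-11.9 dB), φ = 75.2°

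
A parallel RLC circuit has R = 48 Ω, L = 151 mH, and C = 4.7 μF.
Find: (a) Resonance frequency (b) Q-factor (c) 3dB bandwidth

Step 1 — Resonance: ω₀ = 1/√(LC) = 1/√(0.151·4.7e-06) = 1187 rad/s.
Step 2 — f₀ = ω₀/(2π) = 188.9 Hz.
Step 3 — Parallel Q: Q = R/(ω₀L) = 48/(1187·0.151) = 0.2678.
Step 4 — Bandwidth: Δω = ω₀/Q = 4433 rad/s; BW = Δω/(2π) = 705.5 Hz.

(a) f₀ = 188.9 Hz  (b) Q = 0.2678  (c) BW = 705.5 Hz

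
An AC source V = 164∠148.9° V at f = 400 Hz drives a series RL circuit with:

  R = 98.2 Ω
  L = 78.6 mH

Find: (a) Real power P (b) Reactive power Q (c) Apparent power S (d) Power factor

Step 1 — Angular frequency: ω = 2π·f = 2π·400 = 2513 rad/s.
Step 2 — Component impedances:
  R: Z = R = 98.2 Ω
  L: Z = jωL = j·2513·0.0786 = 0 + j197.5 Ω
Step 3 — Series combination: Z_total = R + L = 98.2 + j197.5 Ω = 220.6∠63.6° Ω.
Step 4 — Source phasor: V = 164∠148.9° V = -140.4 + j84.71 V.
Step 5 — Current: I = V / Z = 0.0605 + j0.7409 A = 0.7434∠85.3° A.
Step 6 — Complex power: S = V·I* = 54.27 + j109.2 VA.
Step 7 — Real power: P = Re(S) = 54.27 W.
Step 8 — Reactive power: Q = Im(S) = 109.2 VAR.
Step 9 — Apparent power: |S| = 121.9 VA.
Step 10 — Power factor: PF = P/|S| = 0.4451 (lagging).

(a) P = 54.27 W  (b) Q = 109.2 VAR  (c) S = 121.9 VA  (d) PF = 0.4451 (lagging)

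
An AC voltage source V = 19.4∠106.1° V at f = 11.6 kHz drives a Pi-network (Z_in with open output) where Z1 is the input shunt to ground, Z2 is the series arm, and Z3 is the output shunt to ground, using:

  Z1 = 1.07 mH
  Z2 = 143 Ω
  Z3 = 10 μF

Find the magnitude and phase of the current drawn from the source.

Step 1 — Angular frequency: ω = 2π·f = 2π·1.16e+04 = 7.288e+04 rad/s.
Step 2 — Component impedances:
  Z1: Z = jωL = j·7.288e+04·0.00107 = 0 + j77.99 Ω
  Z2: Z = R = 143 Ω
  Z3: Z = 1/(jωC) = -j/(ω·C) = 0 - j1.372 Ω
Step 3 — With open output, the series arm Z2 and the output shunt Z3 appear in series to ground: Z2 + Z3 = 143 - j1.372 Ω.
Step 4 — Parallel with input shunt Z1: Z_in = Z1 || (Z2 + Z3) = 33.05 + j60.28 Ω = 68.75∠61.3° Ω.
Step 5 — Source phasor: V = 19.4∠106.1° V = -5.38 + j18.64 V.
Step 6 — Ohm's law: I = V / Z_total = (-5.38 + j18.64) / (33.05 + j60.28) = 0.2001 + j0.199 A.
Step 7 — Convert to polar: |I| = 0.2822 A, ∠I = 44.8°.

I = 0.2822∠44.8° A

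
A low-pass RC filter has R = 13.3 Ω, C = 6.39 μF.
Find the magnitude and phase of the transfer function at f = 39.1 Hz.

Step 1 — Angular frequency: ω = 2π·39.1 = 245.7 rad/s.
Step 2 — Transfer function: H(jω) = 1/(1 + jωRC).
Step 3 — Denominator: 1 + jωRC = 1 + j·245.7·13.3·6.39e-06 = 1 + j0.02088.
Step 4 — H = 0.9996 - j0.02087.
Step 5 — Magnitude: |H| = 0.9998 (-0.0 dB); phase: φ = -1.2°.

|H| = 0.9998 (-0.0 dB), φ = -1.2°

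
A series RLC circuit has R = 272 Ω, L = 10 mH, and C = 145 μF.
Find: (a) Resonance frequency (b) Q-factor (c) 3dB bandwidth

Step 1 — Resonance condition Im(Z)=0 gives ω₀ = 1/√(LC).
Step 2 — ω₀ = 1/√(0.01·0.000145) = 830.5 rad/s.
Step 3 — f₀ = ω₀/(2π) = 132.2 Hz.
Step 4 — Series Q: Q = ω₀L/R = 830.5·0.01/272 = 0.03053.
Step 5 — 3dB bandwidth: Δω = ω₀/Q = 2.72e+04 rad/s; BW = Δω/(2π) = 4329 Hz.

(a) f₀ = 132.2 Hz  (b) Q = 0.03053  (c) BW = 4329 Hz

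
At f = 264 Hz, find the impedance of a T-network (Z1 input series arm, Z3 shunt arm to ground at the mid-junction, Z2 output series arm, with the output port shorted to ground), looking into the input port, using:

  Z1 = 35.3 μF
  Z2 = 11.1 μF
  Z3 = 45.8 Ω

Step 1 — Angular frequency: ω = 2π·f = 2π·264 = 1659 rad/s.
Step 2 — Component impedances:
  Z1: Z = 1/(jωC) = -j/(ω·C) = 0 - j17.08 Ω
  Z2: Z = 1/(jωC) = -j/(ω·C) = 0 - j54.31 Ω
  Z3: Z = R = 45.8 Ω
Step 3 — With the output port shorted to ground, the output series arm Z2 runs from the junction to ground; the shunt arm Z3 also runs from the junction to ground. They appear in parallel: Z3 || Z2 = 26.77 - j22.57 Ω.
Step 4 — Series with input arm Z1: Z_in = Z1 + (Z3 || Z2) = 26.77 - j39.65 Ω = 47.84∠-56.0° Ω.

Z = 26.77 - j39.65 Ω = 47.84∠-56.0° Ω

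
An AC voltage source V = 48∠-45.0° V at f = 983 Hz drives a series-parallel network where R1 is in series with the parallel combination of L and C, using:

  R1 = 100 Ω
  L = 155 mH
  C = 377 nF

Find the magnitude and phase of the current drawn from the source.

Step 1 — Angular frequency: ω = 2π·f = 2π·983 = 6176 rad/s.
Step 2 — Component impedances:
  R1: Z = R = 100 Ω
  L: Z = jωL = j·6176·0.155 = 0 + j957.3 Ω
  C: Z = 1/(jωC) = -j/(ω·C) = 0 - j429.5 Ω
Step 3 — Parallel branch: L || C = 1/(1/L + 1/C) = 0 - j778.9 Ω.
Step 4 — Series with R1: Z_total = R1 + (L || C) = 100 - j778.9 Ω = 785.3∠-82.7° Ω.
Step 5 — Source phasor: V = 48∠-45.0° V = 33.94 - j33.94 V.
Step 6 — Ohm's law: I = V / Z_total = (33.94 - j33.94) / (100 - j778.9) = 0.04838 + j0.03737 A.
Step 7 — Convert to polar: |I| = 0.06113 A, ∠I = 37.7°.

I = 0.06113∠37.7° A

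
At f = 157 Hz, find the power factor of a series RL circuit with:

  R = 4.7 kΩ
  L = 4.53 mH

Step 1 — Angular frequency: ω = 2π·f = 2π·157 = 986.5 rad/s.
Step 2 — Component impedances:
  R: Z = R = 4700 Ω
  L: Z = jωL = j·986.5·0.00453 = 0 + j4.469 Ω
Step 3 — Series combination: Z_total = R + L = 4700 + j4.469 Ω = 4700∠0.1° Ω.
Step 4 — Power factor: PF = cos(φ) = Re(Z)/|Z| = 4700/4700 = 1.
Step 5 — Type: Im(Z) = 4.469 ⇒ lagging (phase φ = 0.1°).

PF = 1 (lagging, φ = 0.1°)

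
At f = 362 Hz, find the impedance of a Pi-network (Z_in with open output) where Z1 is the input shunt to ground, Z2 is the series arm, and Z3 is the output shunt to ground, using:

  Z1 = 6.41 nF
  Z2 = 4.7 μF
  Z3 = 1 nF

Step 1 — Angular frequency: ω = 2π·f = 2π·362 = 2275 rad/s.
Step 2 — Component impedances:
  Z1: Z = 1/(jωC) = -j/(ω·C) = 0 - j6.859e+04 Ω
  Z2: Z = 1/(jωC) = -j/(ω·C) = 0 - j93.54 Ω
  Z3: Z = 1/(jωC) = -j/(ω·C) = 0 - j4.397e+05 Ω
Step 3 — With open output, the series arm Z2 and the output shunt Z3 appear in series to ground: Z2 + Z3 = 0 - j4.397e+05 Ω.
Step 4 — Parallel with input shunt Z1: Z_in = Z1 || (Z2 + Z3) = 0 - j5.933e+04 Ω = 5.933e+04∠-90.0° Ω.

Z = 0 - j5.933e+04 Ω = 5.933e+04∠-90.0° Ω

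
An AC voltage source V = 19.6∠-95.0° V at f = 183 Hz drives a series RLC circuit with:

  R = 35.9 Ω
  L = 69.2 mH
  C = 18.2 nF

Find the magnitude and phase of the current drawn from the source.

Step 1 — Angular frequency: ω = 2π·f = 2π·183 = 1150 rad/s.
Step 2 — Component impedances:
  R: Z = R = 35.9 Ω
  L: Z = jωL = j·1150·0.0692 = 0 + j79.57 Ω
  C: Z = 1/(jωC) = -j/(ω·C) = 0 - j4.779e+04 Ω
Step 3 — Series combination: Z_total = R + L + C = 35.9 - j4.771e+04 Ω = 4.771e+04∠-90.0° Ω.
Step 4 — Source phasor: V = 19.6∠-95.0° V = -1.708 - j19.53 V.
Step 5 — Ohm's law: I = V / Z_total = (-1.708 - j19.53) / (35.9 - j4.771e+04) = 0.0004093 - j3.612e-05 A.
Step 6 — Convert to polar: |I| = 0.0004108 A, ∠I = -5.0°.

I = 0.0004108∠-5.0° A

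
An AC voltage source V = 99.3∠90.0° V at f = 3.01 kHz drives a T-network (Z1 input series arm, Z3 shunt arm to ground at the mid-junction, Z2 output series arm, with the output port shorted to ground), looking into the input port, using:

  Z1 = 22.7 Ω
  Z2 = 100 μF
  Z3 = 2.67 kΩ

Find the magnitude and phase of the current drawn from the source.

Step 1 — Angular frequency: ω = 2π·f = 2π·3010 = 1.891e+04 rad/s.
Step 2 — Component impedances:
  Z1: Z = R = 22.7 Ω
  Z2: Z = 1/(jωC) = -j/(ω·C) = 0 - j0.5288 Ω
  Z3: Z = R = 2670 Ω
Step 3 — With the output port shorted to ground, the output series arm Z2 runs from the junction to ground; the shunt arm Z3 also runs from the junction to ground. They appear in parallel: Z3 || Z2 = 0.0001047 - j0.5288 Ω.
Step 4 — Series with input arm Z1: Z_in = Z1 + (Z3 || Z2) = 22.7 - j0.5288 Ω = 22.71∠-1.3° Ω.
Step 5 — Source phasor: V = 99.3∠90.0° V = 0 + j99.3 V.
Step 6 — Ohm's law: I = V / Z_total = (0 + j99.3) / (22.7 - j0.5288) = -0.1018 + j4.372 A.
Step 7 — Convert to polar: |I| = 4.373 A, ∠I = 91.3°.

I = 4.373∠91.3° A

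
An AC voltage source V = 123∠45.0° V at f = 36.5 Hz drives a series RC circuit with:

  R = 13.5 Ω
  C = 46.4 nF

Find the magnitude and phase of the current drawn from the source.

Step 1 — Angular frequency: ω = 2π·f = 2π·36.5 = 229.3 rad/s.
Step 2 — Component impedances:
  R: Z = R = 13.5 Ω
  C: Z = 1/(jωC) = -j/(ω·C) = 0 - j9.397e+04 Ω
Step 3 — Series combination: Z_total = R + C = 13.5 - j9.397e+04 Ω = 9.397e+04∠-90.0° Ω.
Step 4 — Source phasor: V = 123∠45.0° V = 86.97 + j86.97 V.
Step 5 — Ohm's law: I = V / Z_total = (86.97 + j86.97) / (13.5 - j9.397e+04) = -0.0009254 + j0.0009256 A.
Step 6 — Convert to polar: |I| = 0.001309 A, ∠I = 135.0°.

I = 0.001309∠135.0° A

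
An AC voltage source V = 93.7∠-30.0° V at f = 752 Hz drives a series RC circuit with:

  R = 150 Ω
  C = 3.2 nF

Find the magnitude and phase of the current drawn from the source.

Step 1 — Angular frequency: ω = 2π·f = 2π·752 = 4725 rad/s.
Step 2 — Component impedances:
  R: Z = R = 150 Ω
  C: Z = 1/(jωC) = -j/(ω·C) = 0 - j6.614e+04 Ω
Step 3 — Series combination: Z_total = R + C = 150 - j6.614e+04 Ω = 6.614e+04∠-89.9° Ω.
Step 4 — Source phasor: V = 93.7∠-30.0° V = 81.15 - j46.85 V.
Step 5 — Ohm's law: I = V / Z_total = (81.15 - j46.85) / (150 - j6.614e+04) = 0.0007111 + j0.001225 A.
Step 6 — Convert to polar: |I| = 0.001417 A, ∠I = 59.9°.

I = 0.001417∠59.9° A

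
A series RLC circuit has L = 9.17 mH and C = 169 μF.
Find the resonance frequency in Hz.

Step 1 — Resonance condition Im(Z)=0 gives ω₀ = 1/√(LC).
Step 2 — ω₀ = 1/√(0.00917·0.000169) = 803.3 rad/s.
Step 3 — f₀ = ω₀/(2π) = 127.8 Hz.

f₀ = 127.8 Hz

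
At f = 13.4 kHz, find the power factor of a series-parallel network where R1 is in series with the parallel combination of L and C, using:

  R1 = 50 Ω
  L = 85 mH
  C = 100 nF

Step 1 — Angular frequency: ω = 2π·f = 2π·1.34e+04 = 8.419e+04 rad/s.
Step 2 — Component impedances:
  R1: Z = R = 50 Ω
  L: Z = jωL = j·8.419e+04·0.085 = 0 + j7157 Ω
  C: Z = 1/(jωC) = -j/(ω·C) = 0 - j118.8 Ω
Step 3 — Parallel branch: L || C = 1/(1/L + 1/C) = 0 - j120.8 Ω.
Step 4 — Series with R1: Z_total = R1 + (L || C) = 50 - j120.8 Ω = 130.7∠-67.5° Ω.
Step 5 — Power factor: PF = cos(φ) = Re(Z)/|Z| = 50/130.72 = 0.3825.
Step 6 — Type: Im(Z) = -120.8 ⇒ leading (phase φ = -67.5°).

PF = 0.3825 (leading, φ = -67.5°)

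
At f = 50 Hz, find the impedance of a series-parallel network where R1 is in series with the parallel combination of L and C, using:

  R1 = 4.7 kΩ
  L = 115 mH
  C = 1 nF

Step 1 — Angular frequency: ω = 2π·f = 2π·50 = 314.2 rad/s.
Step 2 — Component impedances:
  R1: Z = R = 4700 Ω
  L: Z = jωL = j·314.2·0.115 = 0 + j36.13 Ω
  C: Z = 1/(jωC) = -j/(ω·C) = 0 - j3.183e+06 Ω
Step 3 — Parallel branch: L || C = 1/(1/L + 1/C) = 0 + j36.13 Ω.
Step 4 — Series with R1: Z_total = R1 + (L || C) = 4700 + j36.13 Ω = 4700∠0.4° Ω.

Z = 4700 + j36.13 Ω = 4700∠0.4° Ω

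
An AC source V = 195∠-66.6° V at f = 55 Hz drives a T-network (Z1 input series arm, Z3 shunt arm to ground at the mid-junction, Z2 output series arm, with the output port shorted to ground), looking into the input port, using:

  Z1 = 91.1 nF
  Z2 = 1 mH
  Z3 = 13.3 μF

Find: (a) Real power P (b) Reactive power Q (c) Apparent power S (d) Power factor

Step 1 — Angular frequency: ω = 2π·f = 2π·55 = 345.6 rad/s.
Step 2 — Component impedances:
  Z1: Z = 1/(jωC) = -j/(ω·C) = 0 - j3.176e+04 Ω
  Z2: Z = jωL = j·345.6·0.001 = 0 + j0.3456 Ω
  Z3: Z = 1/(jωC) = -j/(ω·C) = 0 - j217.6 Ω
Step 3 — With the output port shorted to ground, the output series arm Z2 runs from the junction to ground; the shunt arm Z3 also runs from the junction to ground. They appear in parallel: Z3 || Z2 = 0 + j0.3461 Ω.
Step 4 — Series with input arm Z1: Z_in = Z1 + (Z3 || Z2) = 0 - j3.176e+04 Ω = 3.176e+04∠-90.0° Ω.
Step 5 — Source phasor: V = 195∠-66.6° V = 77.44 - j179 V.
Step 6 — Current: I = V / Z = 0.005634 + j0.002438 A = 0.006139∠23.4° A.
Step 7 — Complex power: S = V·I* = 0 - j1.197 VA.
Step 8 — Real power: P = Re(S) = 0 W.
Step 9 — Reactive power: Q = Im(S) = -1.197 VAR.
Step 10 — Apparent power: |S| = 1.197 VA.
Step 11 — Power factor: PF = P/|S| = 0 (leading).

(a) P = 0 W  (b) Q = -1.197 VAR  (c) S = 1.197 VA  (d) PF = 0 (leading)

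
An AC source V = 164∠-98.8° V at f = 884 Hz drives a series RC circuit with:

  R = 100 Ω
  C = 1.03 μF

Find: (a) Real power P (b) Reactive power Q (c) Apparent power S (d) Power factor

Step 1 — Angular frequency: ω = 2π·f = 2π·884 = 5554 rad/s.
Step 2 — Component impedances:
  R: Z = R = 100 Ω
  C: Z = 1/(jωC) = -j/(ω·C) = 0 - j174.8 Ω
Step 3 — Series combination: Z_total = R + C = 100 - j174.8 Ω = 201.4∠-60.2° Ω.
Step 4 — Source phasor: V = 164∠-98.8° V = -25.09 - j162.1 V.
Step 5 — Current: I = V / Z = 0.6367 - j0.5078 A = 0.8144∠-38.6° A.
Step 6 — Complex power: S = V·I* = 66.32 - j115.9 VA.
Step 7 — Real power: P = Re(S) = 66.32 W.
Step 8 — Reactive power: Q = Im(S) = -115.9 VAR.
Step 9 — Apparent power: |S| = 133.6 VA.
Step 10 — Power factor: PF = P/|S| = 0.4966 (leading).

(a) P = 66.32 W  (b) Q = -115.9 VAR  (c) S = 133.6 VA  (d) PF = 0.4966 (leading)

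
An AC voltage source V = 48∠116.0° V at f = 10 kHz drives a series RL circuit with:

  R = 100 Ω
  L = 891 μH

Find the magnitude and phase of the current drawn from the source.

Step 1 — Angular frequency: ω = 2π·f = 2π·1e+04 = 6.283e+04 rad/s.
Step 2 — Component impedances:
  R: Z = R = 100 Ω
  L: Z = jωL = j·6.283e+04·0.000891 = 0 + j55.98 Ω
Step 3 — Series combination: Z_total = R + L = 100 + j55.98 Ω = 114.6∠29.2° Ω.
Step 4 — Source phasor: V = 48∠116.0° V = -21.04 + j43.14 V.
Step 5 — Ohm's law: I = V / Z_total = (-21.04 + j43.14) / (100 + j55.98) = 0.02368 + j0.4182 A.
Step 6 — Convert to polar: |I| = 0.4188 A, ∠I = 86.8°.

I = 0.4188∠86.8° A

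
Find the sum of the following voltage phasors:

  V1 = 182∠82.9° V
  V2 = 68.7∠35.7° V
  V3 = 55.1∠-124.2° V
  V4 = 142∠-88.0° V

Step 1 — Convert each phasor to rectangular form:
  V1 = 182·(cos(82.9°) + j·sin(82.9°)) = 22.5 + j180.6 V
  V2 = 68.7·(cos(35.7°) + j·sin(35.7°)) = 55.79 + j40.09 V
  V3 = 55.1·(cos(-124.2°) + j·sin(-124.2°)) = -30.97 - j45.57 V
  V4 = 142·(cos(-88.0°) + j·sin(-88.0°)) = 4.956 - j141.9 V
Step 2 — Sum components: V_total = 52.27 + j33.21 V.
Step 3 — Convert to polar: |V_total| = 61.93 V, ∠V_total = 32.4°.

V_total = 61.93∠32.4° V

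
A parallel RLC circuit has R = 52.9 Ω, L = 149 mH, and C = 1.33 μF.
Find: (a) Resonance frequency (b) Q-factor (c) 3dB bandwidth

Step 1 — Resonance: ω₀ = 1/√(LC) = 1/√(0.149·1.33e-06) = 2246 rad/s.
Step 2 — f₀ = ω₀/(2π) = 357.5 Hz.
Step 3 — Parallel Q: Q = R/(ω₀L) = 52.9/(2246·0.149) = 0.158.
Step 4 — Bandwidth: Δω = ω₀/Q = 1.421e+04 rad/s; BW = Δω/(2π) = 2262 Hz.

(a) f₀ = 357.5 Hz  (b) Q = 0.158  (c) BW = 2262 Hz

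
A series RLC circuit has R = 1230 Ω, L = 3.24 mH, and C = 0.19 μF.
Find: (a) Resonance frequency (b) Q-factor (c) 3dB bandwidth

Step 1 — Resonance: ω₀ = 1/√(LC) = 1/√(0.00324·1.9e-07) = 4.03e+04 rad/s.
Step 2 — f₀ = ω₀/(2π) = 6415 Hz.
Step 3 — Series Q: Q = ω₀L/R = 4.03e+04·0.00324/1230 = 0.1062.
Step 4 — Bandwidth: Δω = ω₀/Q = 3.796e+05 rad/s; BW = Δω/(2π) = 6.042e+04 Hz.

(a) f₀ = 6415 Hz  (b) Q = 0.1062  (c) BW = 6.042e+04 Hz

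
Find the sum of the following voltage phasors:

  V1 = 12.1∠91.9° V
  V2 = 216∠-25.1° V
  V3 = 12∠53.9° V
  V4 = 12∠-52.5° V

Step 1 — Convert each phasor to rectangular form:
  V1 = 12.1·(cos(91.9°) + j·sin(91.9°)) = -0.4012 + j12.09 V
  V2 = 216·(cos(-25.1°) + j·sin(-25.1°)) = 195.6 - j91.63 V
  V3 = 12·(cos(53.9°) + j·sin(53.9°)) = 7.07 + j9.696 V
  V4 = 12·(cos(-52.5°) + j·sin(-52.5°)) = 7.305 - j9.52 V
Step 2 — Sum components: V_total = 209.6 - j79.36 V.
Step 3 — Convert to polar: |V_total| = 224.1 V, ∠V_total = -20.7°.

V_total = 224.1∠-20.7° V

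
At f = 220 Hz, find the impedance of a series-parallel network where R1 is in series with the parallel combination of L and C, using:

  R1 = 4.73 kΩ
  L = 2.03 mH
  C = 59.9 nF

Step 1 — Angular frequency: ω = 2π·f = 2π·220 = 1382 rad/s.
Step 2 — Component impedances:
  R1: Z = R = 4730 Ω
  L: Z = jωL = j·1382·0.00203 = 0 + j2.806 Ω
  C: Z = 1/(jωC) = -j/(ω·C) = 0 - j1.208e+04 Ω
Step 3 — Parallel branch: L || C = 1/(1/L + 1/C) = 0 + j2.807 Ω.
Step 4 — Series with R1: Z_total = R1 + (L || C) = 4730 + j2.807 Ω = 4730∠0.0° Ω.

Z = 4730 + j2.807 Ω = 4730∠0.0° Ω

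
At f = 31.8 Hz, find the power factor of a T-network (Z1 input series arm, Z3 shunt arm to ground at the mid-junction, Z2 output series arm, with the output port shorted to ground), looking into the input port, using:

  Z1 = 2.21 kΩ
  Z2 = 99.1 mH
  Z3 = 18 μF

Step 1 — Angular frequency: ω = 2π·f = 2π·31.8 = 199.8 rad/s.
Step 2 — Component impedances:
  Z1: Z = R = 2210 Ω
  Z2: Z = jωL = j·199.8·0.0991 = 0 + j19.8 Ω
  Z3: Z = 1/(jωC) = -j/(ω·C) = 0 - j278 Ω
Step 3 — With the output port shorted to ground, the output series arm Z2 runs from the junction to ground; the shunt arm Z3 also runs from the junction to ground. They appear in parallel: Z3 || Z2 = 0 + j21.32 Ω.
Step 4 — Series with input arm Z1: Z_in = Z1 + (Z3 || Z2) = 2210 + j21.32 Ω = 2210∠0.6° Ω.
Step 5 — Power factor: PF = cos(φ) = Re(Z)/|Z| = 2210/2210 = 1.
Step 6 — Type: Im(Z) = 21.32 ⇒ lagging (phase φ = 0.6°).

PF = 1 (lagging, φ = 0.6°)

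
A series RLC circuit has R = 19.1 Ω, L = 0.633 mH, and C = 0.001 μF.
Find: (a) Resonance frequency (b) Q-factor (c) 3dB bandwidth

Step 1 — Resonance condition Im(Z)=0 gives ω₀ = 1/√(LC).
Step 2 — ω₀ = 1/√(0.000633·1e-09) = 1.257e+06 rad/s.
Step 3 — f₀ = ω₀/(2π) = 2e+05 Hz.
Step 4 — Series Q: Q = ω₀L/R = 1.257e+06·0.000633/19.1 = 41.66.
Step 5 — 3dB bandwidth: Δω = ω₀/Q = 3.017e+04 rad/s; BW = Δω/(2π) = 4802 Hz.

(a) f₀ = 2e+05 Hz  (b) Q = 41.66  (c) BW = 4802 Hz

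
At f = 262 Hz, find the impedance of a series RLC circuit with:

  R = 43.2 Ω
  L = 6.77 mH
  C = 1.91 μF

Step 1 — Angular frequency: ω = 2π·f = 2π·262 = 1646 rad/s.
Step 2 — Component impedances:
  R: Z = R = 43.2 Ω
  L: Z = jωL = j·1646·0.00677 = 0 + j11.14 Ω
  C: Z = 1/(jωC) = -j/(ω·C) = 0 - j318 Ω
Step 3 — Series combination: Z_total = R + L + C = 43.2 - j306.9 Ω = 309.9∠-82.0° Ω.

Z = 43.2 - j306.9 Ω = 309.9∠-82.0° Ω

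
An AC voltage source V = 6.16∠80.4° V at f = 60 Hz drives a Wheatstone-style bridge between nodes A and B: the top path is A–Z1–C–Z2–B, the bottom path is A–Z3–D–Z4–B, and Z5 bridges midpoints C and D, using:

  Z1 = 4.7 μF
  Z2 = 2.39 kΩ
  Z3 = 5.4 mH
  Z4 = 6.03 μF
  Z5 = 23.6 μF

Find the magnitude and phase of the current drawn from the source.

Step 1 — Angular frequency: ω = 2π·f = 2π·60 = 377 rad/s.
Step 2 — Component impedances:
  Z1: Z = 1/(jωC) = -j/(ω·C) = 0 - j564.4 Ω
  Z2: Z = R = 2390 Ω
  Z3: Z = jωL = j·377·0.0054 = 0 + j2.036 Ω
  Z4: Z = 1/(jωC) = -j/(ω·C) = 0 - j439.9 Ω
  Z5: Z = 1/(jωC) = -j/(ω·C) = 0 - j112.4 Ω
Step 3 — Bridge requires nodal analysis (the Z5 bridge couples midpoints C and D, so the two paths cannot be reduced to a simple series/parallel combination). Setting node B to ground and injecting 1 A at node A, the 3-node admittance system at A, C, D solves to V_A = Z_AB = 77 - j420.7 Ω = 427.7∠-79.6° Ω.
Step 4 — Source phasor: V = 6.16∠80.4° V = 1.027 + j6.074 V.
Step 5 — Ohm's law: I = V / Z_total = (1.027 + j6.074) / (77 - j420.7) = -0.01354 + j0.00492 A.
Step 6 — Convert to polar: |I| = 0.0144 A, ∠I = 160.0°.

I = 0.0144∠160.0° A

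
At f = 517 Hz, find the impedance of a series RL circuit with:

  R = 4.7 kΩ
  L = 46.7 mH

Step 1 — Angular frequency: ω = 2π·f = 2π·517 = 3248 rad/s.
Step 2 — Component impedances:
  R: Z = R = 4700 Ω
  L: Z = jωL = j·3248·0.0467 = 0 + j151.7 Ω
Step 3 — Series combination: Z_total = R + L = 4700 + j151.7 Ω = 4702∠1.8° Ω.

Z = 4700 + j151.7 Ω = 4702∠1.8° Ω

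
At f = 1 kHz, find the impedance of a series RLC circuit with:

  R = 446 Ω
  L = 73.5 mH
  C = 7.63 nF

Step 1 — Angular frequency: ω = 2π·f = 2π·1000 = 6283 rad/s.
Step 2 — Component impedances:
  R: Z = R = 446 Ω
  L: Z = jωL = j·6283·0.0735 = 0 + j461.8 Ω
  C: Z = 1/(jωC) = -j/(ω·C) = 0 - j2.086e+04 Ω
Step 3 — Series combination: Z_total = R + L + C = 446 - j2.04e+04 Ω = 2.04e+04∠-88.7° Ω.

Z = 446 - j2.04e+04 Ω = 2.04e+04∠-88.7° Ω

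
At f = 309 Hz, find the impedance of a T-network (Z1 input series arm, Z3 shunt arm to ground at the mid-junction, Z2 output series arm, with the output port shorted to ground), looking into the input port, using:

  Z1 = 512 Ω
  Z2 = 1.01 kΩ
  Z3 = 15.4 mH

Step 1 — Angular frequency: ω = 2π·f = 2π·309 = 1942 rad/s.
Step 2 — Component impedances:
  Z1: Z = R = 512 Ω
  Z2: Z = R = 1010 Ω
  Z3: Z = jωL = j·1942·0.0154 = 0 + j29.9 Ω
Step 3 — With the output port shorted to ground, the output series arm Z2 runs from the junction to ground; the shunt arm Z3 also runs from the junction to ground. They appear in parallel: Z3 || Z2 = 0.8843 + j29.87 Ω.
Step 4 — Series with input arm Z1: Z_in = Z1 + (Z3 || Z2) = 512.9 + j29.87 Ω = 513.8∠3.3° Ω.

Z = 512.9 + j29.87 Ω = 513.8∠3.3° Ω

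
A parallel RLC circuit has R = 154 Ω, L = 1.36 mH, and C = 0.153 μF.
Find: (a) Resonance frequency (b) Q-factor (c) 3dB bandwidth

Step 1 — Resonance: ω₀ = 1/√(LC) = 1/√(0.00136·1.53e-07) = 6.932e+04 rad/s.
Step 2 — f₀ = ω₀/(2π) = 1.103e+04 Hz.
Step 3 — Parallel Q: Q = R/(ω₀L) = 154/(6.932e+04·0.00136) = 1.633.
Step 4 — Bandwidth: Δω = ω₀/Q = 4.244e+04 rad/s; BW = Δω/(2π) = 6755 Hz.

(a) f₀ = 1.103e+04 Hz  (b) Q = 1.633  (c) BW = 6755 Hz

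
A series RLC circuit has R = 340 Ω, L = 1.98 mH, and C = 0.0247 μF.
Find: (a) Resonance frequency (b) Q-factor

Step 1 — Resonance condition Im(Z)=0 gives ω₀ = 1/√(LC).
Step 2 — ω₀ = 1/√(0.00198·2.47e-08) = 1.43e+05 rad/s.
Step 3 — f₀ = ω₀/(2π) = 2.276e+04 Hz.
Step 4 — Series Q: Q = ω₀L/R = 1.43e+05·0.00198/340 = 0.8327.

(a) f₀ = 2.276e+04 Hz  (b) Q = 0.8327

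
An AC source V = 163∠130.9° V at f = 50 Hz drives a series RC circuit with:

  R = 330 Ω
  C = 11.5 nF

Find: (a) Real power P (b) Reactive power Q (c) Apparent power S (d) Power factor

Step 1 — Angular frequency: ω = 2π·f = 2π·50 = 314.2 rad/s.
Step 2 — Component impedances:
  R: Z = R = 330 Ω
  C: Z = 1/(jωC) = -j/(ω·C) = 0 - j2.768e+05 Ω
Step 3 — Series combination: Z_total = R + C = 330 - j2.768e+05 Ω = 2.768e+05∠-89.9° Ω.
Step 4 — Source phasor: V = 163∠130.9° V = -106.7 + j123.2 V.
Step 5 — Current: I = V / Z = -0.0004456 - j0.000385 A = 0.0005889∠-139.2° A.
Step 6 — Complex power: S = V·I* = 0.0001144 - j0.09599 VA.
Step 7 — Real power: P = Re(S) = 0.0001144 W.
Step 8 — Reactive power: Q = Im(S) = -0.09599 VAR.
Step 9 — Apparent power: |S| = 0.09599 VA.
Step 10 — Power factor: PF = P/|S| = 0.001192 (leading).

(a) P = 0.0001144 W  (b) Q = -0.09599 VAR  (c) S = 0.09599 VA  (d) PF = 0.001192 (leading)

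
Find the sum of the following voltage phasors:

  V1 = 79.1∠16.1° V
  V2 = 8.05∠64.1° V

Step 1 — Convert each phasor to rectangular form:
  V1 = 79.1·(cos(16.1°) + j·sin(16.1°)) = 76 + j21.94 V
  V2 = 8.05·(cos(64.1°) + j·sin(64.1°)) = 3.516 + j7.241 V
Step 2 — Sum components: V_total = 79.51 + j29.18 V.
Step 3 — Convert to polar: |V_total| = 84.7 V, ∠V_total = 20.2°.

V_total = 84.7∠20.2° V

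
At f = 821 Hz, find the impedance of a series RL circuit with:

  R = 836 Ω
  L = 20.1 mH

Step 1 — Angular frequency: ω = 2π·f = 2π·821 = 5158 rad/s.
Step 2 — Component impedances:
  R: Z = R = 836 Ω
  L: Z = jωL = j·5158·0.0201 = 0 + j103.7 Ω
Step 3 — Series combination: Z_total = R + L = 836 + j103.7 Ω = 842.4∠7.1° Ω.

Z = 836 + j103.7 Ω = 842.4∠7.1° Ω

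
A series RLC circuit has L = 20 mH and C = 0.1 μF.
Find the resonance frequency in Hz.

Step 1 — Resonance condition Im(Z)=0 gives ω₀ = 1/√(LC).
Step 2 — ω₀ = 1/√(0.02·1e-07) = 2.236e+04 rad/s.
Step 3 — f₀ = ω₀/(2π) = 3559 Hz.

f₀ = 3559 Hz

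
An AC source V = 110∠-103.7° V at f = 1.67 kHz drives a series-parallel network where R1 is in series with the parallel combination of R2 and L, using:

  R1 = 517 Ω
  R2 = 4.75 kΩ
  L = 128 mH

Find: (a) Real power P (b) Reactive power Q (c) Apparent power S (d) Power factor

Step 1 — Angular frequency: ω = 2π·f = 2π·1670 = 1.049e+04 rad/s.
Step 2 — Component impedances:
  R1: Z = R = 517 Ω
  R2: Z = R = 4750 Ω
  L: Z = jωL = j·1.049e+04·0.128 = 0 + j1343 Ω
Step 3 — Parallel branch: R2 || L = 1/(1/R2 + 1/L) = 351.7 + j1244 Ω.
Step 4 — Series with R1: Z_total = R1 + (R2 || L) = 868.7 + j1244 Ω = 1517∠55.1° Ω.
Step 5 — Source phasor: V = 110∠-103.7° V = -26.05 - j106.9 V.
Step 6 — Current: I = V / Z = -0.06759 - j0.02626 A = 0.07251∠-158.8° A.
Step 7 — Complex power: S = V·I* = 4.567 + j6.539 VA.
Step 8 — Real power: P = Re(S) = 4.567 W.
Step 9 — Reactive power: Q = Im(S) = 6.539 VAR.
Step 10 — Apparent power: |S| = 7.976 VA.
Step 11 — Power factor: PF = P/|S| = 0.5726 (lagging).

(a) P = 4.567 W  (b) Q = 6.539 VAR  (c) S = 7.976 VA  (d) PF = 0.5726 (lagging)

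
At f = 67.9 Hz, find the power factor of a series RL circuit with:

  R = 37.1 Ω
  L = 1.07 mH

Step 1 — Angular frequency: ω = 2π·f = 2π·67.9 = 426.6 rad/s.
Step 2 — Component impedances:
  R: Z = R = 37.1 Ω
  L: Z = jωL = j·426.6·0.00107 = 0 + j0.4565 Ω
Step 3 — Series combination: Z_total = R + L = 37.1 + j0.4565 Ω = 37.1∠0.7° Ω.
Step 4 — Power factor: PF = cos(φ) = Re(Z)/|Z| = 37.1/37.103 = 0.9999.
Step 5 — Type: Im(Z) = 0.4565 ⇒ lagging (phase φ = 0.7°).

PF = 0.9999 (lagging, φ = 0.7°)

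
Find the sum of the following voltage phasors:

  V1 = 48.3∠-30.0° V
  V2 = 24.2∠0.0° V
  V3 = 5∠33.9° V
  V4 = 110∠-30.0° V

Step 1 — Convert each phasor to rectangular form:
  V1 = 48.3·(cos(-30.0°) + j·sin(-30.0°)) = 41.83 - j24.15 V
  V2 = 24.2·(cos(0.0°) + j·sin(0.0°)) = 24.2 V
  V3 = 5·(cos(33.9°) + j·sin(33.9°)) = 4.15 + j2.789 V
  V4 = 110·(cos(-30.0°) + j·sin(-30.0°)) = 95.26 - j55 V
Step 2 — Sum components: V_total = 165.4 - j76.36 V.
Step 3 — Convert to polar: |V_total| = 182.2 V, ∠V_total = -24.8°.

V_total = 182.2∠-24.8° V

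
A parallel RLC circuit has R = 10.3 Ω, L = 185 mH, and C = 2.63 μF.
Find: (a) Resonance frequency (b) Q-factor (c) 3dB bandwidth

Step 1 — Resonance: ω₀ = 1/√(LC) = 1/√(0.185·2.63e-06) = 1434 rad/s.
Step 2 — f₀ = ω₀/(2π) = 228.2 Hz.
Step 3 — Parallel Q: Q = R/(ω₀L) = 10.3/(1434·0.185) = 0.03884.
Step 4 — Bandwidth: Δω = ω₀/Q = 3.692e+04 rad/s; BW = Δω/(2π) = 5875 Hz.

(a) f₀ = 228.2 Hz  (b) Q = 0.03884  (c) BW = 5875 Hz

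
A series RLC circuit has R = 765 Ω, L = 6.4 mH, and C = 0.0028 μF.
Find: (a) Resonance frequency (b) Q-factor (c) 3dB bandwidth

Step 1 — Resonance: ω₀ = 1/√(LC) = 1/√(0.0064·2.8e-09) = 2.362e+05 rad/s.
Step 2 — f₀ = ω₀/(2π) = 3.76e+04 Hz.
Step 3 — Series Q: Q = ω₀L/R = 2.362e+05·0.0064/765 = 1.976.
Step 4 — Bandwidth: Δω = ω₀/Q = 1.195e+05 rad/s; BW = Δω/(2π) = 1.902e+04 Hz.

(a) f₀ = 3.76e+04 Hz  (b) Q = 1.976  (c) BW = 1.902e+04 Hz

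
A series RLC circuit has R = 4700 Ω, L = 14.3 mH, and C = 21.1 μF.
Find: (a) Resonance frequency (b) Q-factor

Step 1 — Resonance condition Im(Z)=0 gives ω₀ = 1/√(LC).
Step 2 — ω₀ = 1/√(0.0143·2.11e-05) = 1821 rad/s.
Step 3 — f₀ = ω₀/(2π) = 289.7 Hz.
Step 4 — Series Q: Q = ω₀L/R = 1821·0.0143/4700 = 0.005539.

(a) f₀ = 289.7 Hz  (b) Q = 0.005539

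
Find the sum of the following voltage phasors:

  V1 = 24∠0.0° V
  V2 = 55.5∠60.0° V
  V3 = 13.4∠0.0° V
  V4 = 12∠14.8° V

Step 1 — Convert each phasor to rectangular form:
  V1 = 24·(cos(0.0°) + j·sin(0.0°)) = 24 V
  V2 = 55.5·(cos(60.0°) + j·sin(60.0°)) = 27.75 + j48.06 V
  V3 = 13.4·(cos(0.0°) + j·sin(0.0°)) = 13.4 V
  V4 = 12·(cos(14.8°) + j·sin(14.8°)) = 11.6 + j3.065 V
Step 2 — Sum components: V_total = 76.75 + j51.13 V.
Step 3 — Convert to polar: |V_total| = 92.22 V, ∠V_total = 33.7°.

V_total = 92.22∠33.7° V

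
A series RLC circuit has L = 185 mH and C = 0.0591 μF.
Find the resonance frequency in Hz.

Step 1 — Resonance condition Im(Z)=0 gives ω₀ = 1/√(LC).
Step 2 — ω₀ = 1/√(0.185·5.91e-08) = 9564 rad/s.
Step 3 — f₀ = ω₀/(2π) = 1522 Hz.

f₀ = 1522 Hz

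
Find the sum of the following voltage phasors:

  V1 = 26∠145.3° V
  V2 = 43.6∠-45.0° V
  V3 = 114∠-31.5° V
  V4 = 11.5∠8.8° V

Step 1 — Convert each phasor to rectangular form:
  V1 = 26·(cos(145.3°) + j·sin(145.3°)) = -21.38 + j14.8 V
  V2 = 43.6·(cos(-45.0°) + j·sin(-45.0°)) = 30.83 - j30.83 V
  V3 = 114·(cos(-31.5°) + j·sin(-31.5°)) = 97.2 - j59.56 V
  V4 = 11.5·(cos(8.8°) + j·sin(8.8°)) = 11.36 + j1.759 V
Step 2 — Sum components: V_total = 118 - j73.83 V.
Step 3 — Convert to polar: |V_total| = 139.2 V, ∠V_total = -32.0°.

V_total = 139.2∠-32.0° V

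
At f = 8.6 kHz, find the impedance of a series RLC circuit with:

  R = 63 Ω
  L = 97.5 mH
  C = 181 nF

Step 1 — Angular frequency: ω = 2π·f = 2π·8600 = 5.404e+04 rad/s.
Step 2 — Component impedances:
  R: Z = R = 63 Ω
  L: Z = jωL = j·5.404e+04·0.0975 = 0 + j5268 Ω
  C: Z = 1/(jωC) = -j/(ω·C) = 0 - j102.2 Ω
Step 3 — Series combination: Z_total = R + L + C = 63 + j5166 Ω = 5167∠89.3° Ω.

Z = 63 + j5166 Ω = 5167∠89.3° Ω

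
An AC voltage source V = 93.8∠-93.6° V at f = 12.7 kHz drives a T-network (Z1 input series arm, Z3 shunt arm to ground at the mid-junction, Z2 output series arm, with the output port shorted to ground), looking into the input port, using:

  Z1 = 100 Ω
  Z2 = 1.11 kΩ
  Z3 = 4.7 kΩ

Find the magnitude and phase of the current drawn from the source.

Step 1 — Angular frequency: ω = 2π·f = 2π·1.27e+04 = 7.98e+04 rad/s.
Step 2 — Component impedances:
  Z1: Z = R = 100 Ω
  Z2: Z = R = 1110 Ω
  Z3: Z = R = 4700 Ω
Step 3 — With the output port shorted to ground, the output series arm Z2 runs from the junction to ground; the shunt arm Z3 also runs from the junction to ground. They appear in parallel: Z3 || Z2 = 897.9 Ω.
Step 4 — Series with input arm Z1: Z_in = Z1 + (Z3 || Z2) = 997.9 Ω = 997.9∠0.0° Ω.
Step 5 — Source phasor: V = 93.8∠-93.6° V = -5.89 - j93.61 V.
Step 6 — Ohm's law: I = V / Z_total = (-5.89 - j93.61) / (997.9) = -0.005902 - j0.09381 A.
Step 7 — Convert to polar: |I| = 0.09399 A, ∠I = -93.6°.

I = 0.09399∠-93.6° A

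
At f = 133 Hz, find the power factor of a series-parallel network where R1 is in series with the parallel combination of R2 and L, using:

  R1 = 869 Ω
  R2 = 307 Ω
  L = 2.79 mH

Step 1 — Angular frequency: ω = 2π·f = 2π·133 = 835.7 rad/s.
Step 2 — Component impedances:
  R1: Z = R = 869 Ω
  R2: Z = R = 307 Ω
  L: Z = jωL = j·835.7·0.00279 = 0 + j2.332 Ω
Step 3 — Parallel branch: R2 || L = 1/(1/R2 + 1/L) = 0.01771 + j2.331 Ω.
Step 4 — Series with R1: Z_total = R1 + (R2 || L) = 869 + j2.331 Ω = 869∠0.2° Ω.
Step 5 — Power factor: PF = cos(φ) = Re(Z)/|Z| = 869/869 = 1.
Step 6 — Type: Im(Z) = 2.331 ⇒ lagging (phase φ = 0.2°).

PF = 1 (lagging, φ = 0.2°)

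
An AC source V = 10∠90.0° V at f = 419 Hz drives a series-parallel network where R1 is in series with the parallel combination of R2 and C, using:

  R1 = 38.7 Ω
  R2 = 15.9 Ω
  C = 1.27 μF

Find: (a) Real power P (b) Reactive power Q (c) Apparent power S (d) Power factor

Step 1 — Angular frequency: ω = 2π·f = 2π·419 = 2633 rad/s.
Step 2 — Component impedances:
  R1: Z = R = 38.7 Ω
  R2: Z = R = 15.9 Ω
  C: Z = 1/(jωC) = -j/(ω·C) = 0 - j299.1 Ω
Step 3 — Parallel branch: R2 || C = 1/(1/R2 + 1/C) = 15.86 - j0.8429 Ω.
Step 4 — Series with R1: Z_total = R1 + (R2 || C) = 54.56 - j0.8429 Ω = 54.56∠-0.9° Ω.
Step 5 — Source phasor: V = 10∠90.0° V = 0 + j10 V.
Step 6 — Current: I = V / Z = -0.002831 + j0.1833 A = 0.1833∠90.9° A.
Step 7 — Complex power: S = V·I* = 1.833 - j0.02831 VA.
Step 8 — Real power: P = Re(S) = 1.833 W.
Step 9 — Reactive power: Q = Im(S) = -0.02831 VAR.
Step 10 — Apparent power: |S| = 1.833 VA.
Step 11 — Power factor: PF = P/|S| = 0.9999 (leading).

(a) P = 1.833 W  (b) Q = -0.02831 VAR  (c) S = 1.833 VA  (d) PF = 0.9999 (leading)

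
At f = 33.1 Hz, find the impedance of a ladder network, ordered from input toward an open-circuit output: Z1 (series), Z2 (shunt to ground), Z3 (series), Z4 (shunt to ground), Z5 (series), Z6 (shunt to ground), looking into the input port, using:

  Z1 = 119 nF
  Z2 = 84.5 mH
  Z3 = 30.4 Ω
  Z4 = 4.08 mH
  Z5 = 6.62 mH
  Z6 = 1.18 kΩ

Step 1 — Angular frequency: ω = 2π·f = 2π·33.1 = 208 rad/s.
Step 2 — Component impedances:
  Z1: Z = 1/(jωC) = -j/(ω·C) = 0 - j4.041e+04 Ω
  Z2: Z = jωL = j·208·0.0845 = 0 + j17.57 Ω
  Z3: Z = R = 30.4 Ω
  Z4: Z = jωL = j·208·0.00408 = 0 + j0.8485 Ω
  Z5: Z = jωL = j·208·0.00662 = 0 + j1.377 Ω
  Z6: Z = R = 1180 Ω
Step 3 — Ladder network (open output): work backward from the far end, alternating series and parallel combinations. Z_in = 7.43 - j4.039e+04 Ω = 4.039e+04∠-90.0° Ω.

Z = 7.43 - j4.039e+04 Ω = 4.039e+04∠-90.0° Ω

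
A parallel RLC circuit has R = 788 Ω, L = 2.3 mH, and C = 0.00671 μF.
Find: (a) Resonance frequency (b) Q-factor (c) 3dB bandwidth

Step 1 — Resonance: ω₀ = 1/√(LC) = 1/√(0.0023·6.71e-09) = 2.546e+05 rad/s.
Step 2 — f₀ = ω₀/(2π) = 4.051e+04 Hz.
Step 3 — Parallel Q: Q = R/(ω₀L) = 788/(2.546e+05·0.0023) = 1.346.
Step 4 — Bandwidth: Δω = ω₀/Q = 1.891e+05 rad/s; BW = Δω/(2π) = 3.01e+04 Hz.

(a) f₀ = 4.051e+04 Hz  (b) Q = 1.346  (c) BW = 3.01e+04 Hz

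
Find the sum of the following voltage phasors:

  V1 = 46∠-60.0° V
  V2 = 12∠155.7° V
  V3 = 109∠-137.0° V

Step 1 — Convert each phasor to rectangular form:
  V1 = 46·(cos(-60.0°) + j·sin(-60.0°)) = 23 - j39.84 V
  V2 = 12·(cos(155.7°) + j·sin(155.7°)) = -10.94 + j4.938 V
  V3 = 109·(cos(-137.0°) + j·sin(-137.0°)) = -79.72 - j74.34 V
Step 2 — Sum components: V_total = -67.65 - j109.2 V.
Step 3 — Convert to polar: |V_total| = 128.5 V, ∠V_total = -121.8°.

V_total = 128.5∠-121.8° V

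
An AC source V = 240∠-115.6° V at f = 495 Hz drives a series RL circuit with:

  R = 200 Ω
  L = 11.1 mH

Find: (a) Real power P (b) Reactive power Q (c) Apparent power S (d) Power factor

Step 1 — Angular frequency: ω = 2π·f = 2π·495 = 3110 rad/s.
Step 2 — Component impedances:
  R: Z = R = 200 Ω
  L: Z = jωL = j·3110·0.0111 = 0 + j34.52 Ω
Step 3 — Series combination: Z_total = R + L = 200 + j34.52 Ω = 203∠9.8° Ω.
Step 4 — Source phasor: V = 240∠-115.6° V = -103.7 - j216.4 V.
Step 5 — Current: I = V / Z = -0.6849 - j0.964 A = 1.183∠-125.4° A.
Step 6 — Complex power: S = V·I* = 279.7 + j48.27 VA.
Step 7 — Real power: P = Re(S) = 279.7 W.
Step 8 — Reactive power: Q = Im(S) = 48.27 VAR.
Step 9 — Apparent power: |S| = 283.8 VA.
Step 10 — Power factor: PF = P/|S| = 0.9854 (lagging).

(a) P = 279.7 W  (b) Q = 48.27 VAR  (c) S = 283.8 VA  (d) PF = 0.9854 (lagging)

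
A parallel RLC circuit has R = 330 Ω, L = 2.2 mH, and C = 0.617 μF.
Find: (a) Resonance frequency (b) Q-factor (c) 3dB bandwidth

Step 1 — Resonance: ω₀ = 1/√(LC) = 1/√(0.0022·6.17e-07) = 2.714e+04 rad/s.
Step 2 — f₀ = ω₀/(2π) = 4320 Hz.
Step 3 — Parallel Q: Q = R/(ω₀L) = 330/(2.714e+04·0.0022) = 5.526.
Step 4 — Bandwidth: Δω = ω₀/Q = 4911 rad/s; BW = Δω/(2π) = 781.7 Hz.

(a) f₀ = 4320 Hz  (b) Q = 5.526  (c) BW = 781.7 Hz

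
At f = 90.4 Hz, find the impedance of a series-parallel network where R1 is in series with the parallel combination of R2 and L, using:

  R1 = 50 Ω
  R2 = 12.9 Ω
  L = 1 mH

Step 1 — Angular frequency: ω = 2π·f = 2π·90.4 = 568 rad/s.
Step 2 — Component impedances:
  R1: Z = R = 50 Ω
  R2: Z = R = 12.9 Ω
  L: Z = jωL = j·568·0.001 = 0 + j0.568 Ω
Step 3 — Parallel branch: R2 || L = 1/(1/R2 + 1/L) = 0.02496 + j0.5669 Ω.
Step 4 — Series with R1: Z_total = R1 + (R2 || L) = 50.02 + j0.5669 Ω = 50.03∠0.6° Ω.

Z = 50.02 + j0.5669 Ω = 50.03∠0.6° Ω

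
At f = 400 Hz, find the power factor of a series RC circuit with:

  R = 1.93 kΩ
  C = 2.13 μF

Step 1 — Angular frequency: ω = 2π·f = 2π·400 = 2513 rad/s.
Step 2 — Component impedances:
  R: Z = R = 1930 Ω
  C: Z = 1/(jωC) = -j/(ω·C) = 0 - j186.8 Ω
Step 3 — Series combination: Z_total = R + C = 1930 - j186.8 Ω = 1939∠-5.5° Ω.
Step 4 — Power factor: PF = cos(φ) = Re(Z)/|Z| = 1930/1939.02 = 0.9953.
Step 5 — Type: Im(Z) = -186.8 ⇒ leading (phase φ = -5.5°).

PF = 0.9953 (leading, φ = -5.5°)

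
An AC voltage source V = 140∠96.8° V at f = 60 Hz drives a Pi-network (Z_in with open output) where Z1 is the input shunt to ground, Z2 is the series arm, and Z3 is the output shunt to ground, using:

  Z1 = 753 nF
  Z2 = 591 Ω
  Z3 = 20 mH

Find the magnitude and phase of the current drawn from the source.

Step 1 — Angular frequency: ω = 2π·f = 2π·60 = 377 rad/s.
Step 2 — Component impedances:
  Z1: Z = 1/(jωC) = -j/(ω·C) = 0 - j3523 Ω
  Z2: Z = R = 591 Ω
  Z3: Z = jωL = j·377·0.02 = 0 + j7.54 Ω
Step 3 — With open output, the series arm Z2 and the output shunt Z3 appear in series to ground: Z2 + Z3 = 591 + j7.54 Ω.
Step 4 — Parallel with input shunt Z1: Z_in = Z1 || (Z2 + Z3) = 577.2 - j89.49 Ω = 584.1∠-8.8° Ω.
Step 5 — Source phasor: V = 140∠96.8° V = -16.58 + j139 V.
Step 6 — Ohm's law: I = V / Z_total = (-16.58 + j139) / (577.2 - j89.49) = -0.06451 + j0.2308 A.
Step 7 — Convert to polar: |I| = 0.2397 A, ∠I = 105.6°.

I = 0.2397∠105.6° A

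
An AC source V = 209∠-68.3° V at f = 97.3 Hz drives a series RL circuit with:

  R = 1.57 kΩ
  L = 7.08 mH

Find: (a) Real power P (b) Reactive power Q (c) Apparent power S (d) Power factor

Step 1 — Angular frequency: ω = 2π·f = 2π·97.3 = 611.4 rad/s.
Step 2 — Component impedances:
  R: Z = R = 1570 Ω
  L: Z = jωL = j·611.4·0.00708 = 0 + j4.328 Ω
Step 3 — Series combination: Z_total = R + L = 1570 + j4.328 Ω = 1570∠0.2° Ω.
Step 4 — Source phasor: V = 209∠-68.3° V = 77.28 - j194.2 V.
Step 5 — Current: I = V / Z = 0.04888 - j0.1238 A = 0.1331∠-68.5° A.
Step 6 — Complex power: S = V·I* = 27.82 + j0.0767 VA.
Step 7 — Real power: P = Re(S) = 27.82 W.
Step 8 — Reactive power: Q = Im(S) = 0.0767 VAR.
Step 9 — Apparent power: |S| = 27.82 VA.
Step 10 — Power factor: PF = P/|S| = 1 (lagging).

(a) P = 27.82 W  (b) Q = 0.0767 VAR  (c) S = 27.82 VA  (d) PF = 1 (lagging)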